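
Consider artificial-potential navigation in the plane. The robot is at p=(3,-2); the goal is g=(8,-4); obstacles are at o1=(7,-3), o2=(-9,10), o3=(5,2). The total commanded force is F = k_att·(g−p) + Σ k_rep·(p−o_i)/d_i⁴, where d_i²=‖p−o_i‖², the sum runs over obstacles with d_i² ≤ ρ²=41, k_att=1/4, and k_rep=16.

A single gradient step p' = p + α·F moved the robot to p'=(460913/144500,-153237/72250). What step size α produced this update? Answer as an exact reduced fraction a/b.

F_att = 1/4·(g−p) = 1/4·(5,-2) = (1.2500,-0.5000)
o1: d²=17 ≤ ρ²=41; F_rep = 16·(-4,1)/17² = (-0.2215,0.0554)
o2: d²=288 > ρ²=41 → inactive
o3: d²=20 ≤ ρ²=41; F_rep = 16·(-2,-4)/20² = (-0.0800,-0.1600)
F = F_att + ΣF_rep = (0.9485,-0.6046)
Δp = p'−p = (0.1897,-0.1209); α = Δx/Fx = (27413/144500) / (27413/28900) = 1/5
check: Δy/Fy = (-8737/72250) / (-8737/14450) = 1/5 ✓

α = 1/5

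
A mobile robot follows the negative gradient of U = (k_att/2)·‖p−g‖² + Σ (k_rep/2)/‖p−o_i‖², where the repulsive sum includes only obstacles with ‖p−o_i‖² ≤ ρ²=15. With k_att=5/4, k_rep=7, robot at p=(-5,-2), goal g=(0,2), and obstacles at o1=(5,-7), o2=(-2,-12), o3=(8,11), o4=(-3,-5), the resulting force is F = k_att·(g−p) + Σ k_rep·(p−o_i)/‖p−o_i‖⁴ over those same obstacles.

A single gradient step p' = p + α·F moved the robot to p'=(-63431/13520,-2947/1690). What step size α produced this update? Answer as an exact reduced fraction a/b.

F_att = 5/4·(g−p) = 5/4·(5,4) = (6.2500,5.0000)
o1: d²=125 > ρ²=15 → inactive
o2: d²=109 > ρ²=15 → inactive
o3: d²=338 > ρ²=15 → inactive
o4: d²=13 ≤ ρ²=15; F_rep = 7·(-2,3)/13² = (-0.0828,0.1243)
F = F_att + ΣF_rep = (6.1672,5.1243)
Δp = p'−p = (0.3084,0.2562); α = Δx/Fx = (4169/13520) / (4169/676) = 1/20
check: Δy/Fy = (433/1690) / (866/169) = 1/20 ✓

α = 1/20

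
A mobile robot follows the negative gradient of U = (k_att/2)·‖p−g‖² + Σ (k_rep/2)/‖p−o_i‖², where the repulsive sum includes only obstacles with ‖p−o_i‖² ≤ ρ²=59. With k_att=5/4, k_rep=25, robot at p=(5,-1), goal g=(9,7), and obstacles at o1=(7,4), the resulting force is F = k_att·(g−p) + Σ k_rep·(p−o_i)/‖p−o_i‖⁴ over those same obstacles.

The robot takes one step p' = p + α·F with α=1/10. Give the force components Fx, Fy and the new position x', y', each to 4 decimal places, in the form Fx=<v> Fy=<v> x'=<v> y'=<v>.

F_att = 5/4·(g−p) = 5/4·(4,8) = (5.0000,10.0000)
o1: d²=29 ≤ ρ²=59; F_rep = 25·(-2,-5)/29² = (-0.0595,-0.1486)
F = F_att + ΣF_rep = (4.9405,9.8514)
p' = p + 1/10·F = (5.4941,-0.0149)

Fx=4.9405 Fy=9.8514 x'=5.4941 y'=-0.0149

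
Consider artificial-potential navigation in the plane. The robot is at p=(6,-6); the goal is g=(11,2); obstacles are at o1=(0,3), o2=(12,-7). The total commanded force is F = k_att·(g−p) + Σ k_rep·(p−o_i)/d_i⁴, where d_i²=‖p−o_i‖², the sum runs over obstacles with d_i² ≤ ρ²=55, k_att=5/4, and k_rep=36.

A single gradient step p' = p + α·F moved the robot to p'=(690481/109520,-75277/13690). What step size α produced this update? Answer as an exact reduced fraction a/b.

F_att = 5/4·(g−p) = 5/4·(5,8) = (6.2500,10.0000)
o1: d²=117 > ρ²=55 → inactive
o2: d²=37 ≤ ρ²=55; F_rep = 36·(-6,1)/37² = (-0.1578,0.0263)
F = F_att + ΣF_rep = (6.0922,10.0263)
Δp = p'−p = (0.3046,0.5013); α = Δx/Fx = (33361/109520) / (33361/5476) = 1/20
check: Δy/Fy = (6863/13690) / (13726/1369) = 1/20 ✓

α = 1/20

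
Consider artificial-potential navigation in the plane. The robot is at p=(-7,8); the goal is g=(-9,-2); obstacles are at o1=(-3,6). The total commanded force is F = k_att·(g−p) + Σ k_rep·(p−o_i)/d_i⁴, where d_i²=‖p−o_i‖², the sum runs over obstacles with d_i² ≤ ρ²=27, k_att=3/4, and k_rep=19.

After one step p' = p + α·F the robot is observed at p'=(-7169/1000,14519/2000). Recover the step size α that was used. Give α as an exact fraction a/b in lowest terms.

F_att = 3/4·(g−p) = 3/4·(-2,-10) = (-1.5000,-7.5000)
o1: d²=20 ≤ ρ²=27; F_rep = 19·(-4,2)/20² = (-0.1900,0.0950)
F = F_att + ΣF_rep = (-1.6900,-7.4050)
Δp = p'−p = (-0.1690,-0.7405); α = Δx/Fx = (-169/1000) / (-169/100) = 1/10
check: Δy/Fy = (-1481/2000) / (-1481/200) = 1/10 ✓

α = 1/10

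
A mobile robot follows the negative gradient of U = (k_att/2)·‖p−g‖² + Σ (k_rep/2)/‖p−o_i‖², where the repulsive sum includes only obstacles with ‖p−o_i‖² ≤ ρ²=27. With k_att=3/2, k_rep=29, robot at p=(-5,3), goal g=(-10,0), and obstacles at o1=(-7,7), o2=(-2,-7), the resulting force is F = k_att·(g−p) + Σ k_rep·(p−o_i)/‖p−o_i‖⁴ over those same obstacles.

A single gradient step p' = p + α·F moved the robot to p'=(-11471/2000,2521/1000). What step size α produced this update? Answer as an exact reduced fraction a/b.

α = 1/10

F_att = 3/2·(g−p) = 3/2·(-5,-3) = (-7.5000,-4.5000)
o1: d²=20 ≤ ρ²=27; F_rep = 29·(2,-4)/20² = (0.1450,-0.2900)
o2: d²=109 > ρ²=27 → inactive
F = F_att + ΣF_rep = (-7.3550,-4.7900)
Δp = p'−p = (-0.7355,-0.4790); α = Δx/Fx = (-1471/2000) / (-1471/200) = 1/10
check: Δy/Fy = (-479/1000) / (-479/100) = 1/10 ✓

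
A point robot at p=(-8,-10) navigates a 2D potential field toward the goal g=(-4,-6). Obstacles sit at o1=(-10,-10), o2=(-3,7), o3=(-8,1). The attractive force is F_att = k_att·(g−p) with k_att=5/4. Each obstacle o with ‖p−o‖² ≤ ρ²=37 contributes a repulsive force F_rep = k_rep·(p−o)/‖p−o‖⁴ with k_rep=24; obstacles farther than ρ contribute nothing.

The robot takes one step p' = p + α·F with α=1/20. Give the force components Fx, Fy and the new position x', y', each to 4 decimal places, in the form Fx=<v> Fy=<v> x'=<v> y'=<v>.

Fx=8.0000 Fy=5.0000 x'=-7.6000 y'=-9.7500

F_att = 5/4·(g−p) = 5/4·(4,4) = (5.0000,5.0000)
o1: d²=4 ≤ ρ²=37; F_rep = 24·(2,0)/4² = (3.0000,0.0000)
o2: d²=314 > ρ²=37 → inactive
o3: d²=121 > ρ²=37 → inactive
F = F_att + ΣF_rep = (8.0000,5.0000)
p' = p + 1/20·F = (-7.6000,-9.7500)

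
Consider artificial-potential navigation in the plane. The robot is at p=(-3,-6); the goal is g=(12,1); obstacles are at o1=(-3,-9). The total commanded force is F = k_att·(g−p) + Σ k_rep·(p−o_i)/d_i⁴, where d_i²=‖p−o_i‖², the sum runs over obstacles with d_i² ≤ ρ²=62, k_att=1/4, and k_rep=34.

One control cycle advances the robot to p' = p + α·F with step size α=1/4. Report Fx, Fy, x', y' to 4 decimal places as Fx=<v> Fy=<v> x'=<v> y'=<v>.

F_att = 1/4·(g−p) = 1/4·(15,7) = (3.7500,1.7500)
o1: d²=9 ≤ ρ²=62; F_rep = 34·(0,3)/9² = (0.0000,1.2593)
F = F_att + ΣF_rep = (3.7500,3.0093)
p' = p + 1/4·F = (-2.0625,-5.2477)

Fx=3.7500 Fy=3.0093 x'=-2.0625 y'=-5.2477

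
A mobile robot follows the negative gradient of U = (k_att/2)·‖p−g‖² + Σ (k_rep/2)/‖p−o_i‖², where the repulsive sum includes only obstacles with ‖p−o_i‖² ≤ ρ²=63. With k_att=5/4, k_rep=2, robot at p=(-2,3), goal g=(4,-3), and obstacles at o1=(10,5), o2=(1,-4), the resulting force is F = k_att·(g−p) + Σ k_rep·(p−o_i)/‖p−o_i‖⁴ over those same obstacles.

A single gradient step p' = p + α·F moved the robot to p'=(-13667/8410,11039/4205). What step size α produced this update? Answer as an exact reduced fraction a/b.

α = 1/20

F_att = 5/4·(g−p) = 5/4·(6,-6) = (7.5000,-7.5000)
o1: d²=148 > ρ²=63 → inactive
o2: d²=58 ≤ ρ²=63; F_rep = 2·(-3,7)/58² = (-0.0018,0.0042)
F = F_att + ΣF_rep = (7.4982,-7.4958)
Δp = p'−p = (0.3749,-0.3748); α = Δx/Fx = (3153/8410) / (6306/841) = 1/20
check: Δy/Fy = (-1576/4205) / (-6304/841) = 1/20 ✓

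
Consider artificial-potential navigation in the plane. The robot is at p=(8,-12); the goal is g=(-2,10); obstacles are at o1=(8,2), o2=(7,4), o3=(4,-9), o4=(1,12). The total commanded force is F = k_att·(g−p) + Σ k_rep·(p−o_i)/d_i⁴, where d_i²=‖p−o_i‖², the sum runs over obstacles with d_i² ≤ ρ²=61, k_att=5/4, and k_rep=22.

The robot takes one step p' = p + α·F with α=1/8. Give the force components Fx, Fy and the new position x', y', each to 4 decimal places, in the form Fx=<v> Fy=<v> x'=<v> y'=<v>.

F_att = 5/4·(g−p) = 5/4·(-10,22) = (-12.5000,27.5000)
o1: d²=196 > ρ²=61 → inactive
o2: d²=257 > ρ²=61 → inactive
o3: d²=25 ≤ ρ²=61; F_rep = 22·(4,-3)/25² = (0.1408,-0.1056)
o4: d²=625 > ρ²=61 → inactive
F = F_att + ΣF_rep = (-12.3592,27.3944)
p' = p + 1/8·F = (6.4551,-8.5757)

Fx=-12.3592 Fy=27.3944 x'=6.4551 y'=-8.5757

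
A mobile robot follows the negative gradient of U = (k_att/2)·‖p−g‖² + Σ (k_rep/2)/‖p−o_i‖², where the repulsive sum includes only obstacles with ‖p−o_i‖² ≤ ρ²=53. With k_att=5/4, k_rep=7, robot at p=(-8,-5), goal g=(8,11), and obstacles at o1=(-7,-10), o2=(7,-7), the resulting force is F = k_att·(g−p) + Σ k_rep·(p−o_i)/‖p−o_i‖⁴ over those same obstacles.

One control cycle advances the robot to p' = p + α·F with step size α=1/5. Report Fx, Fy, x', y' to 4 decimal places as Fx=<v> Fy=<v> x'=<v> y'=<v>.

F_att = 5/4·(g−p) = 5/4·(16,16) = (20.0000,20.0000)
o1: d²=26 ≤ ρ²=53; F_rep = 7·(-1,5)/26² = (-0.0104,0.0518)
o2: d²=229 > ρ²=53 → inactive
F = F_att + ΣF_rep = (19.9896,20.0518)
p' = p + 1/5·F = (-4.0021,-0.9896)

Fx=19.9896 Fy=20.0518 x'=-4.0021 y'=-0.9896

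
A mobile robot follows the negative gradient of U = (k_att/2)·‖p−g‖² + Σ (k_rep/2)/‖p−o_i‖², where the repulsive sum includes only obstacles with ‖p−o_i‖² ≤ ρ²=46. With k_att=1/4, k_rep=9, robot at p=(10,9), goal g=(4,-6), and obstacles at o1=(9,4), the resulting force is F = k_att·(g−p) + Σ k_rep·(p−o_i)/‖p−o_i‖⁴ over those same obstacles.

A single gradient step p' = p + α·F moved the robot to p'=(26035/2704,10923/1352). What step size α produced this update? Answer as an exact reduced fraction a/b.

α = 1/4

F_att = 1/4·(g−p) = 1/4·(-6,-15) = (-1.5000,-3.7500)
o1: d²=26 ≤ ρ²=46; F_rep = 9·(1,5)/26² = (0.0133,0.0666)
F = F_att + ΣF_rep = (-1.4867,-3.6834)
Δp = p'−p = (-0.3717,-0.9209); α = Δx/Fx = (-1005/2704) / (-1005/676) = 1/4
check: Δy/Fy = (-1245/1352) / (-1245/338) = 1/4 ✓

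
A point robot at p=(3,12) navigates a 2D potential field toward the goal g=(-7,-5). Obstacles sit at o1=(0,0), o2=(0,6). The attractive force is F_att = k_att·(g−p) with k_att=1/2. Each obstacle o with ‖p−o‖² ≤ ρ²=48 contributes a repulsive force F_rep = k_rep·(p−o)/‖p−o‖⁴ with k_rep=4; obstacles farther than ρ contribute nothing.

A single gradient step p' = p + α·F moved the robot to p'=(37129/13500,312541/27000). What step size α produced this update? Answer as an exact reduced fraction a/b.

α = 1/20

F_att = 1/2·(g−p) = 1/2·(-10,-17) = (-5.0000,-8.5000)
o1: d²=153 > ρ²=48 → inactive
o2: d²=45 ≤ ρ²=48; F_rep = 4·(3,6)/45² = (0.0059,0.0119)
F = F_att + ΣF_rep = (-4.9941,-8.4881)
Δp = p'−p = (-0.2497,-0.4244); α = Δx/Fx = (-3371/13500) / (-3371/675) = 1/20
check: Δy/Fy = (-11459/27000) / (-11459/1350) = 1/20 ✓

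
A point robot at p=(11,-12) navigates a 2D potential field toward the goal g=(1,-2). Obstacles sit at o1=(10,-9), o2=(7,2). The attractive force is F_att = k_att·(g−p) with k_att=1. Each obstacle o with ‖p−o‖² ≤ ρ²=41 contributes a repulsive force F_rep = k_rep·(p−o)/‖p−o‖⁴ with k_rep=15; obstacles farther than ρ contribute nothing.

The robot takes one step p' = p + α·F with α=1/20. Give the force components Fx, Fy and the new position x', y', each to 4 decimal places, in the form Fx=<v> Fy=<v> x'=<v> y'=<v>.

F_att = 1·(g−p) = 1·(-10,10) = (-10.0000,10.0000)
o1: d²=10 ≤ ρ²=41; F_rep = 15·(1,-3)/10² = (0.1500,-0.4500)
o2: d²=212 > ρ²=41 → inactive
F = F_att + ΣF_rep = (-9.8500,9.5500)
p' = p + 1/20·F = (10.5075,-11.5225)

Fx=-9.8500 Fy=9.5500 x'=10.5075 y'=-11.5225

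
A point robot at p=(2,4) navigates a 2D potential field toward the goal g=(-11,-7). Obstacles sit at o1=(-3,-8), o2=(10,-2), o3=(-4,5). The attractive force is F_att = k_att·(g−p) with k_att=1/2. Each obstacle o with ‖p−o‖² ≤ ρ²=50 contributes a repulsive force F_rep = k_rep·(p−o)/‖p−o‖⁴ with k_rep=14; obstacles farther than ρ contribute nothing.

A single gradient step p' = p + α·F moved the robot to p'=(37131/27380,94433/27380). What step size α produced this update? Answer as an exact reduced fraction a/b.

F_att = 1/2·(g−p) = 1/2·(-13,-11) = (-6.5000,-5.5000)
o1: d²=169 > ρ²=50 → inactive
o2: d²=100 > ρ²=50 → inactive
o3: d²=37 ≤ ρ²=50; F_rep = 14·(6,-1)/37² = (0.0614,-0.0102)
F = F_att + ΣF_rep = (-6.4386,-5.5102)
Δp = p'−p = (-0.6439,-0.5510); α = Δx/Fx = (-17629/27380) / (-17629/2738) = 1/10
check: Δy/Fy = (-15087/27380) / (-15087/2738) = 1/10 ✓

α = 1/10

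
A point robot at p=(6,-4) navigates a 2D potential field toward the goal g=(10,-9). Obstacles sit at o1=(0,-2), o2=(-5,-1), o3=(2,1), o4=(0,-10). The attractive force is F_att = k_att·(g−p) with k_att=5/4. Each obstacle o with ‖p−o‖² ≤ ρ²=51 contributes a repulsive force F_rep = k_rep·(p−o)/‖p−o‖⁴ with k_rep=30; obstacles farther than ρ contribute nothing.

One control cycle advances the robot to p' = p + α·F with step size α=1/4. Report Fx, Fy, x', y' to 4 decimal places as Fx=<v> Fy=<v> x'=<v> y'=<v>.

Fx=5.1839 Fy=-6.3767 x'=7.2960 y'=-5.5942

F_att = 5/4·(g−p) = 5/4·(4,-5) = (5.0000,-6.2500)
o1: d²=40 ≤ ρ²=51; F_rep = 30·(6,-2)/40² = (0.1125,-0.0375)
o2: d²=130 > ρ²=51 → inactive
o3: d²=41 ≤ ρ²=51; F_rep = 30·(4,-5)/41² = (0.0714,-0.0892)
o4: d²=72 > ρ²=51 → inactive
F = F_att + ΣF_rep = (5.1839,-6.3767)
p' = p + 1/4·F = (7.2960,-5.5942)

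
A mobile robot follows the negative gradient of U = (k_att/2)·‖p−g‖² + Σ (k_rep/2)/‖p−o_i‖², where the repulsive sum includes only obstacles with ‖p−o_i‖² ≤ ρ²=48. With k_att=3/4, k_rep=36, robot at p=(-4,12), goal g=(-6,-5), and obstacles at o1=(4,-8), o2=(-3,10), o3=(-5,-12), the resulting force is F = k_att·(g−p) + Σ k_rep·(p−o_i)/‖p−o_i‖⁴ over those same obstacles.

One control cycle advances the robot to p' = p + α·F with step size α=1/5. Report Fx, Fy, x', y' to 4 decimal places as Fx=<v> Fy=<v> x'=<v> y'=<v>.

Fx=-2.9400 Fy=-9.8700 x'=-4.5880 y'=10.0260

F_att = 3/4·(g−p) = 3/4·(-2,-17) = (-1.5000,-12.7500)
o1: d²=464 > ρ²=48 → inactive
o2: d²=5 ≤ ρ²=48; F_rep = 36·(-1,2)/5² = (-1.4400,2.8800)
o3: d²=577 > ρ²=48 → inactive
F = F_att + ΣF_rep = (-2.9400,-9.8700)
p' = p + 1/5·F = (-4.5880,10.0260)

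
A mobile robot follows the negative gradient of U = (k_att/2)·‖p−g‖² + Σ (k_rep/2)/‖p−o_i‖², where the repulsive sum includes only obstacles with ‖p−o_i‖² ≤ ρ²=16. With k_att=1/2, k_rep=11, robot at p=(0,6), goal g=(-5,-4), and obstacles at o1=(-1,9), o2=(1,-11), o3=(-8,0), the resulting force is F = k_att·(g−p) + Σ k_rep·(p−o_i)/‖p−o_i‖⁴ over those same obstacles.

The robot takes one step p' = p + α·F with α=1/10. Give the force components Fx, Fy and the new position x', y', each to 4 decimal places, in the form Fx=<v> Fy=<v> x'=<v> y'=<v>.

Fx=-2.3900 Fy=-5.3300 x'=-0.2390 y'=5.4670

F_att = 1/2·(g−p) = 1/2·(-5,-10) = (-2.5000,-5.0000)
o1: d²=10 ≤ ρ²=16; F_rep = 11·(1,-3)/10² = (0.1100,-0.3300)
o2: d²=290 > ρ²=16 → inactive
o3: d²=100 > ρ²=16 → inactive
F = F_att + ΣF_rep = (-2.3900,-5.3300)
p' = p + 1/10·F = (-0.2390,5.4670)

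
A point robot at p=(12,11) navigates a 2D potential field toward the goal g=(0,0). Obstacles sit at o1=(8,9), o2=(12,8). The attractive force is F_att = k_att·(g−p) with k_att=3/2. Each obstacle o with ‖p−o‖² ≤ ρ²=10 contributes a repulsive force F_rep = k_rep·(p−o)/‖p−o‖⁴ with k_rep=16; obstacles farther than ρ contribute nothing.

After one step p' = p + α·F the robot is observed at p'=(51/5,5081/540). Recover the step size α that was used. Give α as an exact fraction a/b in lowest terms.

F_att = 3/2·(g−p) = 3/2·(-12,-11) = (-18.0000,-16.5000)
o1: d²=20 > ρ²=10 → inactive
o2: d²=9 ≤ ρ²=10; F_rep = 16·(0,3)/9² = (0.0000,0.5926)
F = F_att + ΣF_rep = (-18.0000,-15.9074)
Δp = p'−p = (-1.8000,-1.5907); α = Δx/Fx = (-9/5) / (-18) = 1/10
check: Δy/Fy = (-859/540) / (-859/54) = 1/10 ✓

α = 1/10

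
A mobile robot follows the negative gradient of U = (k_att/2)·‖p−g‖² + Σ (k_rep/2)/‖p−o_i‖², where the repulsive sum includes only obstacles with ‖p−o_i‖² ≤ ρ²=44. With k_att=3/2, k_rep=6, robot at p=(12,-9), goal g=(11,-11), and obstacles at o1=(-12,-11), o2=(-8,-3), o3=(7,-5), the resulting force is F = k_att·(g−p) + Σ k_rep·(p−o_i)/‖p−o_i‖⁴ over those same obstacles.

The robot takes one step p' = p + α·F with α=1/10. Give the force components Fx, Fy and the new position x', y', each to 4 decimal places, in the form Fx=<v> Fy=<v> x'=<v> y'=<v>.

Fx=-1.4822 Fy=-3.0143 x'=11.8518 y'=-9.3014

F_att = 3/2·(g−p) = 3/2·(-1,-2) = (-1.5000,-3.0000)
o1: d²=580 > ρ²=44 → inactive
o2: d²=436 > ρ²=44 → inactive
o3: d²=41 ≤ ρ²=44; F_rep = 6·(5,-4)/41² = (0.0178,-0.0143)
F = F_att + ΣF_rep = (-1.4822,-3.0143)
p' = p + 1/10·F = (11.8518,-9.3014)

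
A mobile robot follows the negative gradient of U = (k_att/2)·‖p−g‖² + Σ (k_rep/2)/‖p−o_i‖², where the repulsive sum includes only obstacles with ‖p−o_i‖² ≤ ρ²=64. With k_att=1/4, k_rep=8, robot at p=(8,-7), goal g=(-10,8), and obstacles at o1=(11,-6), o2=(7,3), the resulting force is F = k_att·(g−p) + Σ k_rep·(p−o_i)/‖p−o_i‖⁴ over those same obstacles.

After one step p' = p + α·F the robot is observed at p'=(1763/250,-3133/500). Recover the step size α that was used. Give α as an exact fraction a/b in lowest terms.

F_att = 1/4·(g−p) = 1/4·(-18,15) = (-4.5000,3.7500)
o1: d²=10 ≤ ρ²=64; F_rep = 8·(-3,-1)/10² = (-0.2400,-0.0800)
o2: d²=101 > ρ²=64 → inactive
F = F_att + ΣF_rep = (-4.7400,3.6700)
Δp = p'−p = (-0.9480,0.7340); α = Δx/Fx = (-237/250) / (-237/50) = 1/5
check: Δy/Fy = (367/500) / (367/100) = 1/5 ✓

α = 1/5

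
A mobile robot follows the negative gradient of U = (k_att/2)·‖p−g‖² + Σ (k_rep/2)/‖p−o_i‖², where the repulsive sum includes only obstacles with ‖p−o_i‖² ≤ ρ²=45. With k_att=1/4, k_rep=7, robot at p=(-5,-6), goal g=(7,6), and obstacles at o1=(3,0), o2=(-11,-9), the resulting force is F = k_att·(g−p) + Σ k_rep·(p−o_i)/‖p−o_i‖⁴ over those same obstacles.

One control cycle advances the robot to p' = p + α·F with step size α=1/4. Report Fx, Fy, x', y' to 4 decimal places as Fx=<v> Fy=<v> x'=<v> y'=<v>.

F_att = 1/4·(g−p) = 1/4·(12,12) = (3.0000,3.0000)
o1: d²=100 > ρ²=45 → inactive
o2: d²=45 ≤ ρ²=45; F_rep = 7·(6,3)/45² = (0.0207,0.0104)
F = F_att + ΣF_rep = (3.0207,3.0104)
p' = p + 1/4·F = (-4.2448,-5.2474)

Fx=3.0207 Fy=3.0104 x'=-4.2448 y'=-5.2474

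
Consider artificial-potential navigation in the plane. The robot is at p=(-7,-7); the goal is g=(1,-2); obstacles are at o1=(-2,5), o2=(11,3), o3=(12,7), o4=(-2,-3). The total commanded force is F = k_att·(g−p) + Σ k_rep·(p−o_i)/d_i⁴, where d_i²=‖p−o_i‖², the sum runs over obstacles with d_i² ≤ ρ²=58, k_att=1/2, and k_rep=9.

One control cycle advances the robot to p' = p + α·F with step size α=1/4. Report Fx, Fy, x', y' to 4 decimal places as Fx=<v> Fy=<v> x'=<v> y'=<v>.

F_att = 1/2·(g−p) = 1/2·(8,5) = (4.0000,2.5000)
o1: d²=169 > ρ²=58 → inactive
o2: d²=424 > ρ²=58 → inactive
o3: d²=557 > ρ²=58 → inactive
o4: d²=41 ≤ ρ²=58; F_rep = 9·(-5,-4)/41² = (-0.0268,-0.0214)
F = F_att + ΣF_rep = (3.9732,2.4786)
p' = p + 1/4·F = (-6.0067,-6.3804)

Fx=3.9732 Fy=2.4786 x'=-6.0067 y'=-6.3804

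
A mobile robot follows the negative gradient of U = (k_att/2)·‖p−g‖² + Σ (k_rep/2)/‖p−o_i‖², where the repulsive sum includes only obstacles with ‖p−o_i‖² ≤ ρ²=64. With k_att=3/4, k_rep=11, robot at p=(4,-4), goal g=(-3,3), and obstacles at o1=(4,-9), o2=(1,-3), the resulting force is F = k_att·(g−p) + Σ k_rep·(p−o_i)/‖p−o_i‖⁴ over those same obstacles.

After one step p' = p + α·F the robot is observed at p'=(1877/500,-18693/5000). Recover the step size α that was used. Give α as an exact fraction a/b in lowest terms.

F_att = 3/4·(g−p) = 3/4·(-7,7) = (-5.2500,5.2500)
o1: d²=25 ≤ ρ²=64; F_rep = 11·(0,5)/25² = (0.0000,0.0880)
o2: d²=10 ≤ ρ²=64; F_rep = 11·(3,-1)/10² = (0.3300,-0.1100)
F = F_att + ΣF_rep = (-4.9200,5.2280)
Δp = p'−p = (-0.2460,0.2614); α = Δx/Fx = (-123/500) / (-123/25) = 1/20
check: Δy/Fy = (1307/5000) / (1307/250) = 1/20 ✓

α = 1/20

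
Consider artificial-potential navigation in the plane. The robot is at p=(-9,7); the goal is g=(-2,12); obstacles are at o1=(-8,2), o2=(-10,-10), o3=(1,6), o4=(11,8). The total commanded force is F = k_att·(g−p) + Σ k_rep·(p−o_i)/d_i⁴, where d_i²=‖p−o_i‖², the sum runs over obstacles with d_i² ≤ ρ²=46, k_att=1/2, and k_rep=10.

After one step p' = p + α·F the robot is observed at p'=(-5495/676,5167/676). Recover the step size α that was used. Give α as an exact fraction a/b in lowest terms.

α = 1/4

F_att = 1/2·(g−p) = 1/2·(7,5) = (3.5000,2.5000)
o1: d²=26 ≤ ρ²=46; F_rep = 10·(-1,5)/26² = (-0.0148,0.0740)
o2: d²=290 > ρ²=46 → inactive
o3: d²=101 > ρ²=46 → inactive
o4: d²=401 > ρ²=46 → inactive
F = F_att + ΣF_rep = (3.4852,2.5740)
Δp = p'−p = (0.8713,0.6435); α = Δx/Fx = (589/676) / (589/169) = 1/4
check: Δy/Fy = (435/676) / (435/169) = 1/4 ✓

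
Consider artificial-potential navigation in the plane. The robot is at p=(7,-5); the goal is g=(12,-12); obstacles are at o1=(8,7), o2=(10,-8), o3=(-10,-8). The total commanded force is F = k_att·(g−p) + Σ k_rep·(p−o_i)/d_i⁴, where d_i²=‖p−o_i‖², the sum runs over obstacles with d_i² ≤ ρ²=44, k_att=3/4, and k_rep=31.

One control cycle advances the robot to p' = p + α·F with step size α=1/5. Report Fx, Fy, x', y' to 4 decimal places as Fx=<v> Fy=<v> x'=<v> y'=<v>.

F_att = 3/4·(g−p) = 3/4·(5,-7) = (3.7500,-5.2500)
o1: d²=145 > ρ²=44 → inactive
o2: d²=18 ≤ ρ²=44; F_rep = 31·(-3,3)/18² = (-0.2870,0.2870)
o3: d²=298 > ρ²=44 → inactive
F = F_att + ΣF_rep = (3.4630,-4.9630)
p' = p + 1/5·F = (7.6926,-5.9926)

Fx=3.4630 Fy=-4.9630 x'=7.6926 y'=-5.9926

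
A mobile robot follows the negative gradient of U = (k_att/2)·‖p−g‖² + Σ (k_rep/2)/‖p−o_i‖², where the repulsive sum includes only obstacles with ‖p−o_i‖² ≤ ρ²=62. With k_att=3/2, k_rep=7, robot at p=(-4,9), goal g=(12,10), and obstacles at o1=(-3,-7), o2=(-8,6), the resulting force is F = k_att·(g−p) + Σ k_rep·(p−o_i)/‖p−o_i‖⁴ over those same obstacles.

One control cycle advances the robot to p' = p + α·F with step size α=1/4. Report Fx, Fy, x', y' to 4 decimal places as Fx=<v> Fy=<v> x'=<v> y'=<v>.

F_att = 3/2·(g−p) = 3/2·(16,1) = (24.0000,1.5000)
o1: d²=257 > ρ²=62 → inactive
o2: d²=25 ≤ ρ²=62; F_rep = 7·(4,3)/25² = (0.0448,0.0336)
F = F_att + ΣF_rep = (24.0448,1.5336)
p' = p + 1/4·F = (2.0112,9.3834)

Fx=24.0448 Fy=1.5336 x'=2.0112 y'=9.3834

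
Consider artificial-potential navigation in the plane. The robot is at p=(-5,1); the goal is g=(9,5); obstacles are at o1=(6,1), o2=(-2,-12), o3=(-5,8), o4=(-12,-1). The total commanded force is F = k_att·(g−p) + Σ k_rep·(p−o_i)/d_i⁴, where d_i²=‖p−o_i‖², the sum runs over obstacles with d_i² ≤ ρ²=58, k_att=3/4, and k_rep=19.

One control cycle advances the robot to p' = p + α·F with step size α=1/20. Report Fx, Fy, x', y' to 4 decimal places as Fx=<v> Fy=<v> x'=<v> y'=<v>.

Fx=10.5473 Fy=2.9581 x'=-4.4726 y'=1.1479

F_att = 3/4·(g−p) = 3/4·(14,4) = (10.5000,3.0000)
o1: d²=121 > ρ²=58 → inactive
o2: d²=178 > ρ²=58 → inactive
o3: d²=49 ≤ ρ²=58; F_rep = 19·(0,-7)/49² = (0.0000,-0.0554)
o4: d²=53 ≤ ρ²=58; F_rep = 19·(7,2)/53² = (0.0473,0.0135)
F = F_att + ΣF_rep = (10.5473,2.9581)
p' = p + 1/20·F = (-4.4726,1.1479)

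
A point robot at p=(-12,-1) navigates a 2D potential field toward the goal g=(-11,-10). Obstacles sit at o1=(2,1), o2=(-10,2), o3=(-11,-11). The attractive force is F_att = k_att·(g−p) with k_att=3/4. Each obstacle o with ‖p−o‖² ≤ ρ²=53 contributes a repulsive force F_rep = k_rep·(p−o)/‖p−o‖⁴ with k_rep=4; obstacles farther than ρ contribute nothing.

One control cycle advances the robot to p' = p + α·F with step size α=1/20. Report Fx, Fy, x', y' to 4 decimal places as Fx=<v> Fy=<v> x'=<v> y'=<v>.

Fx=0.7027 Fy=-6.8210 x'=-11.9649 y'=-1.3411

F_att = 3/4·(g−p) = 3/4·(1,-9) = (0.7500,-6.7500)
o1: d²=200 > ρ²=53 → inactive
o2: d²=13 ≤ ρ²=53; F_rep = 4·(-2,-3)/13² = (-0.0473,-0.0710)
o3: d²=101 > ρ²=53 → inactive
F = F_att + ΣF_rep = (0.7027,-6.8210)
p' = p + 1/20·F = (-11.9649,-1.3411)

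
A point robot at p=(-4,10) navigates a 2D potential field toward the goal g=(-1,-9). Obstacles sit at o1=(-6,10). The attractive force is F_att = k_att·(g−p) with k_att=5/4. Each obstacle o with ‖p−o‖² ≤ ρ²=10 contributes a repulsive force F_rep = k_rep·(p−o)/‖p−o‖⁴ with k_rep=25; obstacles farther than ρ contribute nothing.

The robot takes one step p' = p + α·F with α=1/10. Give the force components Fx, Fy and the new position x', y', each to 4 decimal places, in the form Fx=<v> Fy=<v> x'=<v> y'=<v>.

Fx=6.8750 Fy=-23.7500 x'=-3.3125 y'=7.6250

F_att = 5/4·(g−p) = 5/4·(3,-19) = (3.7500,-23.7500)
o1: d²=4 ≤ ρ²=10; F_rep = 25·(2,0)/4² = (3.1250,0.0000)
F = F_att + ΣF_rep = (6.8750,-23.7500)
p' = p + 1/10·F = (-3.3125,7.6250)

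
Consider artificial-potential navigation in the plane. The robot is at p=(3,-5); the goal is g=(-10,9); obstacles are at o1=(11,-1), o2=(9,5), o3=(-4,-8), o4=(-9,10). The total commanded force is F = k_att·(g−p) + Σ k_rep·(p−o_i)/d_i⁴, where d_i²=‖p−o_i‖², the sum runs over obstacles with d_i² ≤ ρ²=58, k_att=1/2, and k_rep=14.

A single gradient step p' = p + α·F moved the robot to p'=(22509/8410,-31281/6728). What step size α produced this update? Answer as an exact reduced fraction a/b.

α = 1/20

F_att = 1/2·(g−p) = 1/2·(-13,14) = (-6.5000,7.0000)
o1: d²=80 > ρ²=58 → inactive
o2: d²=136 > ρ²=58 → inactive
o3: d²=58 ≤ ρ²=58; F_rep = 14·(7,3)/58² = (0.0291,0.0125)
o4: d²=369 > ρ²=58 → inactive
F = F_att + ΣF_rep = (-6.4709,7.0125)
Δp = p'−p = (-0.3235,0.3506); α = Δx/Fx = (-2721/8410) / (-5442/841) = 1/20
check: Δy/Fy = (2359/6728) / (11795/1682) = 1/20 ✓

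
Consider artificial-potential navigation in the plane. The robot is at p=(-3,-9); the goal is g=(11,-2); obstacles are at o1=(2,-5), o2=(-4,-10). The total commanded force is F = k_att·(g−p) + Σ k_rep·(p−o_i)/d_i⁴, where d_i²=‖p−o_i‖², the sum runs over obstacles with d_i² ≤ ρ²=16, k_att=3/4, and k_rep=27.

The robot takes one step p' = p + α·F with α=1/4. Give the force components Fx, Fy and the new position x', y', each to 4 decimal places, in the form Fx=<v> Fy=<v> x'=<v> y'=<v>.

Fx=17.2500 Fy=12.0000 x'=1.3125 y'=-6.0000

F_att = 3/4·(g−p) = 3/4·(14,7) = (10.5000,5.2500)
o1: d²=41 > ρ²=16 → inactive
o2: d²=2 ≤ ρ²=16; F_rep = 27·(1,1)/2² = (6.7500,6.7500)
F = F_att + ΣF_rep = (17.2500,12.0000)
p' = p + 1/4·F = (1.3125,-6.0000)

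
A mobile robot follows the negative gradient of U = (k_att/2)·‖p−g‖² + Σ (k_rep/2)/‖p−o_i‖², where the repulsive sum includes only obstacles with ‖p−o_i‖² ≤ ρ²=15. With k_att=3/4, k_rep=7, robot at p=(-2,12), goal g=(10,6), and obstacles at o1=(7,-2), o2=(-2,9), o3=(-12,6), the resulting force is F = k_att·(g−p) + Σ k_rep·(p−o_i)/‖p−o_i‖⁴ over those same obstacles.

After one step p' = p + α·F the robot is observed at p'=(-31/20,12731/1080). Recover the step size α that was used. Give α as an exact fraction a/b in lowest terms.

F_att = 3/4·(g−p) = 3/4·(12,-6) = (9.0000,-4.5000)
o1: d²=277 > ρ²=15 → inactive
o2: d²=9 ≤ ρ²=15; F_rep = 7·(0,3)/9² = (0.0000,0.2593)
o3: d²=136 > ρ²=15 → inactive
F = F_att + ΣF_rep = (9.0000,-4.2407)
Δp = p'−p = (0.4500,-0.2120); α = Δx/Fx = (9/20) / (9) = 1/20
check: Δy/Fy = (-229/1080) / (-229/54) = 1/20 ✓

α = 1/20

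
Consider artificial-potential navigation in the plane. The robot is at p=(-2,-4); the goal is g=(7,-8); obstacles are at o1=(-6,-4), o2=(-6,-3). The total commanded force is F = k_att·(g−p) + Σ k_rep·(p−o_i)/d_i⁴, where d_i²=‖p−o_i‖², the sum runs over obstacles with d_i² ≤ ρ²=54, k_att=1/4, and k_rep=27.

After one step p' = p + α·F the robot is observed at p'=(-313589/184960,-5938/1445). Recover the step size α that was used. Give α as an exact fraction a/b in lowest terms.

α = 1/10

F_att = 1/4·(g−p) = 1/4·(9,-4) = (2.2500,-1.0000)
o1: d²=16 ≤ ρ²=54; F_rep = 27·(4,0)/16² = (0.4219,0.0000)
o2: d²=17 ≤ ρ²=54; F_rep = 27·(4,-1)/17² = (0.3737,-0.0934)
F = F_att + ΣF_rep = (3.0456,-1.0934)
Δp = p'−p = (0.3046,-0.1093); α = Δx/Fx = (56331/184960) / (56331/18496) = 1/10
check: Δy/Fy = (-158/1445) / (-316/289) = 1/10 ✓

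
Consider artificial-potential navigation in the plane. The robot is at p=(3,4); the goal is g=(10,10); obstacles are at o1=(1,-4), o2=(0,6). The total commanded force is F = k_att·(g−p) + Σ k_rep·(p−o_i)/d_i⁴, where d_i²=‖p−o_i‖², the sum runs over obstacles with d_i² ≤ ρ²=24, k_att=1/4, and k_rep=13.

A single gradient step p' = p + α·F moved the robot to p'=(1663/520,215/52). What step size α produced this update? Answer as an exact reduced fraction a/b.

F_att = 1/4·(g−p) = 1/4·(7,6) = (1.7500,1.5000)
o1: d²=68 > ρ²=24 → inactive
o2: d²=13 ≤ ρ²=24; F_rep = 13·(3,-2)/13² = (0.2308,-0.1538)
F = F_att + ΣF_rep = (1.9808,1.3462)
Δp = p'−p = (0.1981,0.1346); α = Δx/Fx = (103/520) / (103/52) = 1/10
check: Δy/Fy = (7/52) / (35/26) = 1/10 ✓

α = 1/10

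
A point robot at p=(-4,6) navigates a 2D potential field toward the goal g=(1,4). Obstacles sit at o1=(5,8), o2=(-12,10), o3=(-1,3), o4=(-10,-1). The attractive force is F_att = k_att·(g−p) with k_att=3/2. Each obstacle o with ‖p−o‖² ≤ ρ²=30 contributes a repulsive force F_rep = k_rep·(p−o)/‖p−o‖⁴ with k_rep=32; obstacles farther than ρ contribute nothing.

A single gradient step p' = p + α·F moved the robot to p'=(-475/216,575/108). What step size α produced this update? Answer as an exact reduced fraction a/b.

F_att = 3/2·(g−p) = 3/2·(5,-2) = (7.5000,-3.0000)
o1: d²=85 > ρ²=30 → inactive
o2: d²=80 > ρ²=30 → inactive
o3: d²=18 ≤ ρ²=30; F_rep = 32·(-3,3)/18² = (-0.2963,0.2963)
o4: d²=85 > ρ²=30 → inactive
F = F_att + ΣF_rep = (7.2037,-2.7037)
Δp = p'−p = (1.8009,-0.6759); α = Δx/Fx = (389/216) / (389/54) = 1/4
check: Δy/Fy = (-73/108) / (-73/27) = 1/4 ✓

α = 1/4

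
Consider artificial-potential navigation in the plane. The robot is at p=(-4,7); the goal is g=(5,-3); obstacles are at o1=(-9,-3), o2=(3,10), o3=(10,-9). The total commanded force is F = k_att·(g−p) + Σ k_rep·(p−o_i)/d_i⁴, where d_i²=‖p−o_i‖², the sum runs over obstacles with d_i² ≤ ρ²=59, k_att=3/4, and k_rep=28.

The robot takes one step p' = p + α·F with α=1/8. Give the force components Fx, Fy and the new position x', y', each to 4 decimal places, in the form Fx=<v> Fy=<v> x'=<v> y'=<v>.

F_att = 3/4·(g−p) = 3/4·(9,-10) = (6.7500,-7.5000)
o1: d²=125 > ρ²=59 → inactive
o2: d²=58 ≤ ρ²=59; F_rep = 28·(-7,-3)/58² = (-0.0583,-0.0250)
o3: d²=452 > ρ²=59 → inactive
F = F_att + ΣF_rep = (6.6917,-7.5250)
p' = p + 1/8·F = (-3.1635,6.0594)

Fx=6.6917 Fy=-7.5250 x'=-3.1635 y'=6.0594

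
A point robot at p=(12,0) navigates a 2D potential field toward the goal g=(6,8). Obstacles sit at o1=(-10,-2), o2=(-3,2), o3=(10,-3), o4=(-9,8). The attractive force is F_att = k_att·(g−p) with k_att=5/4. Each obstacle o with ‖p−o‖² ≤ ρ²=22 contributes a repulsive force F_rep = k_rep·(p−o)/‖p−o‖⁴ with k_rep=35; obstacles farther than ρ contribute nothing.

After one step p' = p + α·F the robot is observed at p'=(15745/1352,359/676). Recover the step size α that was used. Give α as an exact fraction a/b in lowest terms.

F_att = 5/4·(g−p) = 5/4·(-6,8) = (-7.5000,10.0000)
o1: d²=488 > ρ²=22 → inactive
o2: d²=229 > ρ²=22 → inactive
o3: d²=13 ≤ ρ²=22; F_rep = 35·(2,3)/13² = (0.4142,0.6213)
o4: d²=505 > ρ²=22 → inactive
F = F_att + ΣF_rep = (-7.0858,10.6213)
Δp = p'−p = (-0.3543,0.5311); α = Δx/Fx = (-479/1352) / (-2395/338) = 1/20
check: Δy/Fy = (359/676) / (1795/169) = 1/20 ✓

α = 1/20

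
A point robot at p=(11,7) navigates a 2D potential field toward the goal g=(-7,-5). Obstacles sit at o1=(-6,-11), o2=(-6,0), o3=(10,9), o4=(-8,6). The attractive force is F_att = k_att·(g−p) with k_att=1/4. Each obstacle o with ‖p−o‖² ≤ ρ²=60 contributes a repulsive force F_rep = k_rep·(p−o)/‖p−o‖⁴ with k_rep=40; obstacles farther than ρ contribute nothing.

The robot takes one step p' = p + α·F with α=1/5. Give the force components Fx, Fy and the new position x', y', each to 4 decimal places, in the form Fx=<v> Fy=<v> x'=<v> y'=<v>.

Fx=-2.9000 Fy=-6.2000 x'=10.4200 y'=5.7600

F_att = 1/4·(g−p) = 1/4·(-18,-12) = (-4.5000,-3.0000)
o1: d²=613 > ρ²=60 → inactive
o2: d²=338 > ρ²=60 → inactive
o3: d²=5 ≤ ρ²=60; F_rep = 40·(1,-2)/5² = (1.6000,-3.2000)
o4: d²=362 > ρ²=60 → inactive
F = F_att + ΣF_rep = (-2.9000,-6.2000)
p' = p + 1/5·F = (10.4200,5.7600)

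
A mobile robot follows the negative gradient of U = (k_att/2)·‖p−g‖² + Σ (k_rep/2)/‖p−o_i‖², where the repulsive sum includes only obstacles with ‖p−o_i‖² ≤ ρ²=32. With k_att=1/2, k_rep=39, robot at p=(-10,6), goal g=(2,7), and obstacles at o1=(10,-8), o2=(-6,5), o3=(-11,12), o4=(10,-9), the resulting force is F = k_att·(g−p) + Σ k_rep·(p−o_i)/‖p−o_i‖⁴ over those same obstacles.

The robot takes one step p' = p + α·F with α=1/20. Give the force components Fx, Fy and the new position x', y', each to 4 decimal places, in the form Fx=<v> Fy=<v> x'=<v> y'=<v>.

Fx=5.4602 Fy=0.6349 x'=-9.7270 y'=6.0317

F_att = 1/2·(g−p) = 1/2·(12,1) = (6.0000,0.5000)
o1: d²=596 > ρ²=32 → inactive
o2: d²=17 ≤ ρ²=32; F_rep = 39·(-4,1)/17² = (-0.5398,0.1349)
o3: d²=37 > ρ²=32 → inactive
o4: d²=625 > ρ²=32 → inactive
F = F_att + ΣF_rep = (5.4602,0.6349)
p' = p + 1/20·F = (-9.7270,6.0317)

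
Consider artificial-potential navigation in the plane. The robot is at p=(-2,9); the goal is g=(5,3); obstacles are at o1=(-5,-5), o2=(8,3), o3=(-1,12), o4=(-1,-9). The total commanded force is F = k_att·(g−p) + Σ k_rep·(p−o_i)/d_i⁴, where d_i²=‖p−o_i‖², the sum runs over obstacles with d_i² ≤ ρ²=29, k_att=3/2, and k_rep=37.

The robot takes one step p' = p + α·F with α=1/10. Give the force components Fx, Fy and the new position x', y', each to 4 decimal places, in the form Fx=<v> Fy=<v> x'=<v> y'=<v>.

Fx=10.1300 Fy=-10.1100 x'=-0.9870 y'=7.9890

F_att = 3/2·(g−p) = 3/2·(7,-6) = (10.5000,-9.0000)
o1: d²=205 > ρ²=29 → inactive
o2: d²=136 > ρ²=29 → inactive
o3: d²=10 ≤ ρ²=29; F_rep = 37·(-1,-3)/10² = (-0.3700,-1.1100)
o4: d²=325 > ρ²=29 → inactive
F = F_att + ΣF_rep = (10.1300,-10.1100)
p' = p + 1/10·F = (-0.9870,7.9890)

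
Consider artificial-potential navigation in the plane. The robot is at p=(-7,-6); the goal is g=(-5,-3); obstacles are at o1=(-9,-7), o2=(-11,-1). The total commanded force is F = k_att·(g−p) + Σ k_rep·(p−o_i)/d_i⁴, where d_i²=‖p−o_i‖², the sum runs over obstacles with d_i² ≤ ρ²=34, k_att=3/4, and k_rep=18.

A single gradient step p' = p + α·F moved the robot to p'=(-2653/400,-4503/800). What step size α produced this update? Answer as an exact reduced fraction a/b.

α = 1/8

F_att = 3/4·(g−p) = 3/4·(2,3) = (1.5000,2.2500)
o1: d²=5 ≤ ρ²=34; F_rep = 18·(2,1)/5² = (1.4400,0.7200)
o2: d²=41 > ρ²=34 → inactive
F = F_att + ΣF_rep = (2.9400,2.9700)
Δp = p'−p = (0.3675,0.3713); α = Δx/Fx = (147/400) / (147/50) = 1/8
check: Δy/Fy = (297/800) / (297/100) = 1/8 ✓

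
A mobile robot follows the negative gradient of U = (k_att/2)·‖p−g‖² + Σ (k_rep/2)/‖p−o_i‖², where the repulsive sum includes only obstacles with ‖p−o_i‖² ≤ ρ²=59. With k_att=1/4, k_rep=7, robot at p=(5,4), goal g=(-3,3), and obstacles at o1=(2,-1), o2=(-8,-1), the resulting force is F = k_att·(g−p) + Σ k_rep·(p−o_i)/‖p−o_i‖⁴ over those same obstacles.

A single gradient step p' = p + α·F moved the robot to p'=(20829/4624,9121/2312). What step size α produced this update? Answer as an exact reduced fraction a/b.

F_att = 1/4·(g−p) = 1/4·(-8,-1) = (-2.0000,-0.2500)
o1: d²=34 ≤ ρ²=59; F_rep = 7·(3,5)/34² = (0.0182,0.0303)
o2: d²=194 > ρ²=59 → inactive
F = F_att + ΣF_rep = (-1.9818,-0.2197)
Δp = p'−p = (-0.4955,-0.0549); α = Δx/Fx = (-2291/4624) / (-2291/1156) = 1/4
check: Δy/Fy = (-127/2312) / (-127/578) = 1/4 ✓

α = 1/4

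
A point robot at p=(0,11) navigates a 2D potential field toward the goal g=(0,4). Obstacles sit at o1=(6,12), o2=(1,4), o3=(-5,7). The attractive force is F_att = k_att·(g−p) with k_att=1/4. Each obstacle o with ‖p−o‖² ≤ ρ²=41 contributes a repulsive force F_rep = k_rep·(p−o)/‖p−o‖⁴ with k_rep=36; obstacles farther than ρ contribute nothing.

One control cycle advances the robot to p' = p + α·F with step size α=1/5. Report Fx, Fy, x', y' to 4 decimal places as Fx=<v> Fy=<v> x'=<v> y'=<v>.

F_att = 1/4·(g−p) = 1/4·(0,-7) = (0.0000,-1.7500)
o1: d²=37 ≤ ρ²=41; F_rep = 36·(-6,-1)/37² = (-0.1578,-0.0263)
o2: d²=50 > ρ²=41 → inactive
o3: d²=41 ≤ ρ²=41; F_rep = 36·(5,4)/41² = (0.1071,0.0857)
F = F_att + ΣF_rep = (-0.0507,-1.6906)
p' = p + 1/5·F = (-0.0101,10.6619)

Fx=-0.0507 Fy=-1.6906 x'=-0.0101 y'=10.6619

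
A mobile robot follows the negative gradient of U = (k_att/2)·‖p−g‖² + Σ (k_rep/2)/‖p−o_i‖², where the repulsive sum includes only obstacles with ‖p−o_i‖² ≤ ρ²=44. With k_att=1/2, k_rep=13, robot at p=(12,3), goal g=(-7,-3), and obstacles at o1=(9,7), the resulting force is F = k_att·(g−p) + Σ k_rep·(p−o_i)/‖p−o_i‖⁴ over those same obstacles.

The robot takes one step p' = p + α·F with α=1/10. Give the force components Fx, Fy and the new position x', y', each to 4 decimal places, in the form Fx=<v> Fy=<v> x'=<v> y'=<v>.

Fx=-9.4376 Fy=-3.0832 x'=11.0562 y'=2.6917

F_att = 1/2·(g−p) = 1/2·(-19,-6) = (-9.5000,-3.0000)
o1: d²=25 ≤ ρ²=44; F_rep = 13·(3,-4)/25² = (0.0624,-0.0832)
F = F_att + ΣF_rep = (-9.4376,-3.0832)
p' = p + 1/10·F = (11.0562,2.6917)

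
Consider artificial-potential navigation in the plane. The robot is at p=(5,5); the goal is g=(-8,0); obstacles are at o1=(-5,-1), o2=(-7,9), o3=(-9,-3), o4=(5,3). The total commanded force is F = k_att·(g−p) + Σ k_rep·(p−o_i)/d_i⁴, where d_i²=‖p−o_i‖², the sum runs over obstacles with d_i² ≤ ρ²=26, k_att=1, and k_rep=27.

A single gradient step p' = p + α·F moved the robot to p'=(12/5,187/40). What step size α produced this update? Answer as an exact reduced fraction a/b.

α = 1/5

F_att = 1·(g−p) = 1·(-13,-5) = (-13.0000,-5.0000)
o1: d²=136 > ρ²=26 → inactive
o2: d²=160 > ρ²=26 → inactive
o3: d²=260 > ρ²=26 → inactive
o4: d²=4 ≤ ρ²=26; F_rep = 27·(0,2)/4² = (0.0000,3.3750)
F = F_att + ΣF_rep = (-13.0000,-1.6250)
Δp = p'−p = (-2.6000,-0.3250); α = Δx/Fx = (-13/5) / (-13) = 1/5
check: Δy/Fy = (-13/40) / (-13/8) = 1/5 ✓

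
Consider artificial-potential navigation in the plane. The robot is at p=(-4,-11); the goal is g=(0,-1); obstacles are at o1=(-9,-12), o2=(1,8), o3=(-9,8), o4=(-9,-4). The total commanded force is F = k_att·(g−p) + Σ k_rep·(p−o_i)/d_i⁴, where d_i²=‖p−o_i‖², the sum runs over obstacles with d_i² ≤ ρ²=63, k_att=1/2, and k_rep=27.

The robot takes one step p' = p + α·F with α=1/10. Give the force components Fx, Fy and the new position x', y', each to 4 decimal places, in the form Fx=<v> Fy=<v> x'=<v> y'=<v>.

Fx=2.1997 Fy=5.0399 x'=-3.7800 y'=-10.4960

F_att = 1/2·(g−p) = 1/2·(4,10) = (2.0000,5.0000)
o1: d²=26 ≤ ρ²=63; F_rep = 27·(5,1)/26² = (0.1997,0.0399)
o2: d²=386 > ρ²=63 → inactive
o3: d²=386 > ρ²=63 → inactive
o4: d²=74 > ρ²=63 → inactive
F = F_att + ΣF_rep = (2.1997,5.0399)
p' = p + 1/10·F = (-3.7800,-10.4960)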